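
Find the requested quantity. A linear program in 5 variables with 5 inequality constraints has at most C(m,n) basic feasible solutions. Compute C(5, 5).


Each vertex corresponds to some choice of n active constraints out of m, so the number of vertices is at most C(m, n) = m! / (n!(m-n)!).
m = 5, n = 5
Numerator: 5 * 4 * 3 * 2 * 1
Denominator: 5! = 120
C(5, 5) = 1


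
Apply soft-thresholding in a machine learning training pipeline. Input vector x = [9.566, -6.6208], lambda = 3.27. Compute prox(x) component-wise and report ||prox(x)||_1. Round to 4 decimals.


Soft-thresholding with lambda = 3.27:
prox(9.566) = sign(9.566)*max(|9.566| - 3.27, 0) = 6.296
prox(-6.6208) = sign(-6.6208)*max(|-6.6208| - 3.27, 0) = -3.3508
prox(x) = [6.296, -3.3508]
||prox(x)||_1 = 6.296 + 3.3508 = 9.6468


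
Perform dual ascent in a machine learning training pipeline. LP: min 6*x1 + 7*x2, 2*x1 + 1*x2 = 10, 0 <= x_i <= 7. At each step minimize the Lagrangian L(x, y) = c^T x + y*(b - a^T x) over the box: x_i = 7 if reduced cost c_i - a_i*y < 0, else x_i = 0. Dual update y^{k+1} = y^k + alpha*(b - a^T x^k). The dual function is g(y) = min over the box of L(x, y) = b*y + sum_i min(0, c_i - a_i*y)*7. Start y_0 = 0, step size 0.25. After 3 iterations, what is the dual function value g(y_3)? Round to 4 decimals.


Dual ascent for LP: min 6*x1 + 7*x2, 2*x1 + 1*x2 = 10, 0 <= x_i <= 7
Step 1: y^k = 0.0, reduced costs: (6.0, 7.0)
  x^k = (0.0, 0.0), subgradient = b - a^T x = 10.0
  y^{k+1} = 0.0 + 0.25*10.0 = 2.5
Step 2: y^k = 2.5, reduced costs: (1.0, 4.5)
  x^k = (0.0, 0.0), subgradient = b - a^T x = 10.0
  y^{k+1} = 2.5 + 0.25*10.0 = 5.0
Step 3: y^k = 5.0, reduced costs: (-4.0, 2.0)
  x^k = (7.0, 0.0), subgradient = b - a^T x = -4.0
  y^{k+1} = 5.0 + 0.25*-4.0 = 4.0
Dual objective at y_3 = 4.0: reduced costs (-2.0, 3.0), box minimizer x = (7.0, 0.0)
g(y_3) = b*y + (c1 - a1*y)*x1 + (c2 - a2*y)*x2 = 10*4.0 + (-2.0)*7.0 + 3.0*0.0 = 40.0 - 14.0 + 0.0 = 26.0


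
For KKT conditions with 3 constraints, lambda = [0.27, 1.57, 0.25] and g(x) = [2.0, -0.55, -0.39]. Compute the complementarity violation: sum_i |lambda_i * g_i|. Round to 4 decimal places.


KKT complementary slackness check:
lambda_1 * g_1 = 0.27 * 2.0 = 0.54
lambda_2 * g_2 = 1.57 * -0.55 = -0.8635
lambda_3 * g_3 = 0.25 * -0.39 = -0.0975
Total violation = 0.54 + 0.8635 + 0.0975 = 1.501


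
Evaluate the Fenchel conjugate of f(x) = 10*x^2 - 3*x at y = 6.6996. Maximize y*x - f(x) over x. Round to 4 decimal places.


f*(y) = sup_x {y*x - a*x^2 - b*x} = sup_x {(y-b)*x - a*x^2}
FOC: (y - b) - 2a*x = 0 => x* = (y - b)/(2a)
x* = (6.6996 + 3)/(2*10) = 0.485
f*(6.6996) = (y-b)^2/(4a) = (6.6996 + 3)^2/(4*10)
= 94.0822/40 = 2.3521


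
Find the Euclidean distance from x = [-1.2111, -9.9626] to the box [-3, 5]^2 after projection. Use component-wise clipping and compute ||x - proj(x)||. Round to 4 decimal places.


Project each component onto [-3, 5].
clip(-1.2111) = -1.2111, clip(-9.9626) = -3.0
Projection = [-1.2111, -3.0]
Squared diffs: [0.0, 48.4778]
Distance = sqrt(48.4778) = 6.9626


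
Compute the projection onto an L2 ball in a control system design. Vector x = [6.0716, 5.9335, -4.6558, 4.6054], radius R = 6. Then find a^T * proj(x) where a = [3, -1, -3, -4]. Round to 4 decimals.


Step 1: Compute ||x|| (intermediates to 6 decimals).
||x|| = sqrt(6.0716^2 + 5.9335^2 + (-4.6558)^2 + 4.6054^2) = 10.721797
Step 2: Project.
Since ||x|| > R, scale = R/||x|| = 6/10.721797 = 0.559608, proj(x) = scale * x
proj(x) = [3.397716, 3.320434, -2.605423, 2.577219]
Step 3: Dot product.
a^T * proj(x) = 3*3.397716 - 1*3.320434 - 3*(-2.605423) - 4*2.577219 = 4.3801


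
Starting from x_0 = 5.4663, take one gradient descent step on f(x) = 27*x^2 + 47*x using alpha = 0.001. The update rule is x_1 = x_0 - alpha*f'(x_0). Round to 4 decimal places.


We compute the gradient at x_0 and apply the update.
f'(x) = 54*x + 47
f'(5.4663) = 54*5.4663 + 47 = 342.1802
x_1 = 5.4663 - 0.001*342.1802 = 5.1241


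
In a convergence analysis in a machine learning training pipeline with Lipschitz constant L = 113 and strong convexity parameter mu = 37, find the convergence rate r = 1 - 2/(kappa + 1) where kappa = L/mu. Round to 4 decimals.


Step 1: Compute the condition number.
kappa = L/mu = 113/37 = 3.0541
Step 2: Compute the convergence rate.
r = 1 - 2/(kappa + 1) = 1 - 2*mu/(L + mu) = (L - mu)/(L + mu) = 76/150 = 0.5067


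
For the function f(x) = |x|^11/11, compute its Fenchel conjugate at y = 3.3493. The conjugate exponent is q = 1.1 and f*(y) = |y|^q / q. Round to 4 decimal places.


The conjugate exponent q satisfies 1/p + 1/q = 1.
p = 11, so q = 11/(11 - 1) = 1.1
|y|^q = 3.3493^1.1 = 3.7796
f*(3.3493) = 3.7796 / 1.1 = 3.436


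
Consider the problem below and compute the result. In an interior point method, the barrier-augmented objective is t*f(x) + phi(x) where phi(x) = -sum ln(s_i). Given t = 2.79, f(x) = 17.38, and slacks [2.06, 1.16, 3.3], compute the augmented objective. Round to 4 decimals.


Step 1: Compute log-barrier.
ln values: [0.7227, 0.1484, 1.1939]
phi = -(0.7227 + 0.1484 + 1.1939) = -2.065
Step 2: Compute augmented objective.
t*f(x) = 2.79*17.38 = 48.4902
Total = 48.4902 - 2.065 = 46.4252


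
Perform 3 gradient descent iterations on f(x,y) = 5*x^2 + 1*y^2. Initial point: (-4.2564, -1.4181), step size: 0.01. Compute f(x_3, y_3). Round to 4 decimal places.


Gradient descent on f(x,y) = 5*x^2 + 1*y^2.
Starting point: (-4.2564, -1.4181), alpha = 0.01
Step 1: grad_x = 2*5*-4.2564 = -42.564, grad_y = 2*1*-1.4181 = -2.8362
  x_1 = -4.2564 - 0.01*-42.564 = -3.8308
  y_1 = -1.4181 - 0.01*-2.8362 = -1.3897
Step 2: grad_x = 2*5*-3.8308 = -38.3076, grad_y = 2*1*-1.3897 = -2.7795
  x_2 = -3.8308 - 0.01*-38.3076 = -3.4477
  y_2 = -1.3897 - 0.01*-2.7795 = -1.3619
Step 3: grad_x = 2*5*-3.4477 = -34.4768, grad_y = 2*1*-1.3619 = -2.7239
  x_3 = -3.4477 - 0.01*-34.4768 = -3.1029
  y_3 = -1.3619 - 0.01*-2.7239 = -1.3347
f(-3.1029, -1.3347) = 5*(-3.1029)^2 + 1*(-1.3347)^2 = 49.9219


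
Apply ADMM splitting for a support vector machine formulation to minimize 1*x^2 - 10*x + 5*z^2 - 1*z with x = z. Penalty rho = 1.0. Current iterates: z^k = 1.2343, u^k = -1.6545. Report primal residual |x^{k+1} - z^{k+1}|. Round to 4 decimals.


ADMM iteration with rho = 1.0, z^k = 1.2343, u^k = -1.6545
Step 1: x-update.
Minimize 1*x^2 - 10*x + (1.0/2)*(x - 1.2343 - 1.6545)^2
FOC: (2*1 + 1.0)*x = 10 + 1.0*(1.2343 + 1.6545)
x^{k+1} = 4.2963
Step 2: z-update.
Minimize 5*z^2 - 1*z + (1.0/2)*(4.2963 - z - 1.6545)^2
FOC: (2*5 + 1.0)*z = 1 + 1.0*(4.2963 - 1.6545)
z^{k+1} = 0.3311
Step 3: u-update.
u^{k+1} = -1.6545 + 4.2963 - 0.3311 = 2.3107
Step 4: Primal residual = |4.2963 - 0.3311| = 3.9652


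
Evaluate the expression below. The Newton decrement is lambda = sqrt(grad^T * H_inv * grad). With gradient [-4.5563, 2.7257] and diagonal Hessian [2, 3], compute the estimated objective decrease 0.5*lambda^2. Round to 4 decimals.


Step 1: H is diagonal, so H^(-1) * g = [-2.2782, 0.9086].
Step 2: g^T H^(-1) g = sum_i g_i^2 / H_ii
  = (-4.5563)^2/2 + (2.7257)^2/3
  = 10.3799 + 2.4765 = 12.8564
Step 3: Objective decrease = 0.5 * g^T H^(-1) g = 6.4282


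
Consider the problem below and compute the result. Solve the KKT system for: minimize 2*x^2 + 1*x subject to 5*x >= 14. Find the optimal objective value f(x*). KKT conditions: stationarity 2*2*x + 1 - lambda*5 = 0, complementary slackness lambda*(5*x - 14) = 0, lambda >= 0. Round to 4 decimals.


Step 1: Try lambda = 0 (constraint inactive).
x_unc = -1/(2*2) = -0.25
Check: 5*-0.25 = -1.25 < 14 -- violated!
Step 2: Constraint must be active: 5*x = 14
x* = 14/5 = 2.8
lambda = (2*2*2.8 + 1)/5 = 2.44
Step 3: Compute optimal value.
f(x*) = 2*2.8^2 + 1*2.8 = 18.48


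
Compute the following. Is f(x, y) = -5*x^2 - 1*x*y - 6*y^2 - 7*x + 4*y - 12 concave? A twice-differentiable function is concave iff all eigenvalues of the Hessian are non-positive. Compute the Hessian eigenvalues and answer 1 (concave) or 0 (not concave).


The Hessian of f(x,y) = -5*x^2 - 1*x*y - 6*y^2 - 7*x + 4*y - 12 is:
H = [[-10, -1], [-1, -12]]
Trace = -10 - 12 = -22
Determinant = -10*-12 - (-1)^2 = 119
Discriminant = (-22)^2 - 4*119 = 8.0
Eigenvalues: lambda_1 = -12.4142, lambda_2 = -9.5858
The function is concave.

1


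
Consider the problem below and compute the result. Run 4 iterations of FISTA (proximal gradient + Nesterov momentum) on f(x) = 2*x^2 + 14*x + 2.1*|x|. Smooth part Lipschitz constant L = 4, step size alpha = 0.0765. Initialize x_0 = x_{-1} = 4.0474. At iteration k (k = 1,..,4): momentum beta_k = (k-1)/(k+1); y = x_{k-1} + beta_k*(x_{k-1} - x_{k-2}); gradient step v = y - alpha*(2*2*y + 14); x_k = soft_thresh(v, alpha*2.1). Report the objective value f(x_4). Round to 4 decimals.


FISTA on f(x) = 2*x^2 + 14*x + 2.1*|x|
L = 4, alpha = 0.0765
Iteration 1: beta = 0.0, y = 4.0474 + 0.0*(4.0474 - 4.0474) = 4.0474
  grad(y) = 30.1896, v = y - alpha*grad = 1.7379
  prox(v) = soft_thresh(1.7379, 0.1607) = 1.5772
Iteration 2: beta = 0.3333, y = 1.5772 + 0.3333*(1.5772 - 4.0474) = 0.7539
  grad(y) = 17.0154, v = y - alpha*grad = -0.5478
  prox(v) = soft_thresh(-0.5478, 0.1607) = -0.3872
Iteration 3: beta = 0.5, y = -0.3872 + 0.5*(-0.3872 - 1.5772) = -1.3694
  grad(y) = 8.5225, v = y - alpha*grad = -2.0213
  prox(v) = soft_thresh(-2.0213, 0.1607) = -1.8607
Iteration 4: beta = 0.6, y = -1.8607 + 0.6*(-1.8607 + 0.3872) = -2.7448
  grad(y) = 3.0207, v = y - alpha*grad = -2.9759
  prox(v) = soft_thresh(-2.9759, 0.1607) = -2.8153
f(x_4) = 2*(-2.8153)^2 + 14*(-2.8153) + 2.1*|-2.8153| = -17.6502


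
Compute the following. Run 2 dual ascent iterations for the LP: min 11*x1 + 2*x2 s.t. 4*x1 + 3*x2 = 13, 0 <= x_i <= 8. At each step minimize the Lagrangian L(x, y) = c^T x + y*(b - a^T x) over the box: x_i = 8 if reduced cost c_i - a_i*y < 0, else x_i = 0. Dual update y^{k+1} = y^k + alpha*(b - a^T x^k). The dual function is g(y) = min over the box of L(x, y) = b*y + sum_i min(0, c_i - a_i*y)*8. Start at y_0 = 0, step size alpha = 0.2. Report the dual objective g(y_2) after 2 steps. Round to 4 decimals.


Dual ascent for LP: min 11*x1 + 2*x2, 4*x1 + 3*x2 = 13, 0 <= x_i <= 8
Step 1: y^k = 0.0, reduced costs: (11.0, 2.0)
  x^k = (0.0, 0.0), subgradient = b - a^T x = 13.0
  y^{k+1} = 0.0 + 0.2*13.0 = 2.6
Step 2: y^k = 2.6, reduced costs: (0.6, -5.8)
  x^k = (0.0, 8.0), subgradient = b - a^T x = -11.0
  y^{k+1} = 2.6 + 0.2*-11.0 = 0.4
Dual objective at y_2 = 0.4: reduced costs (9.4, 0.8), box minimizer x = (0.0, 0.0)
g(y_2) = b*y + (c1 - a1*y)*x1 + (c2 - a2*y)*x2 = 13*0.4 + 9.4*0.0 + 0.8*0.0 = 5.2 + 0.0 + 0.0 = 5.2


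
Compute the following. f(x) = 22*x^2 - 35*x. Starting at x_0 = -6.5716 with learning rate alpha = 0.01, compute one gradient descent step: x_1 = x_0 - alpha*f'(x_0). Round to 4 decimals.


We compute the gradient at x_0 and apply the update.
f'(x) = 44*x - 35
f'(-6.5716) = 44*-6.5716 - 35 = -324.1504
x_1 = -6.5716 - 0.01*-324.1504 = -3.3301


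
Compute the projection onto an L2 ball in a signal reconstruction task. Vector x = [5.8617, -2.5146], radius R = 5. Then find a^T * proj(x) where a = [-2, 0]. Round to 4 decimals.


Step 1: Compute ||x|| (intermediates to 6 decimals).
||x|| = sqrt(5.8617^2 + (-2.5146)^2) = 6.378302
Step 2: Project.
Since ||x|| > R, scale = R/||x|| = 5/6.378302 = 0.783908, proj(x) = scale * x
proj(x) = [4.595034, -1.971215]
Step 3: Dot product.
a^T * proj(x) = -2*4.595034 + 0*(-1.971215) = -9.1901


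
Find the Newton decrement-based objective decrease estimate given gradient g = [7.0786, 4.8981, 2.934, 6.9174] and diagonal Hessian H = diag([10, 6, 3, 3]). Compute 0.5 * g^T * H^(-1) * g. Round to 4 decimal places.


Step 1: H is diagonal, so H^(-1) * g = [0.7079, 0.8164, 0.978, 2.3058].
Step 2: g^T H^(-1) g = sum_i g_i^2 / H_ii
  = (7.0786)^2/10 + (4.8981)^2/6 + (2.934)^2/3 + (6.9174)^2/3
  = 5.0107 + 3.9986 + 2.8695 + 15.9501 = 27.8288
Step 3: Objective decrease = 0.5 * g^T H^(-1) g = 13.9144


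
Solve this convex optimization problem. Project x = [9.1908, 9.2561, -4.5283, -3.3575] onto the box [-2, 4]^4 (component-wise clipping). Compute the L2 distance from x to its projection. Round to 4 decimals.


Project each component onto [-2, 4].
clip(9.1908) = 4.0, clip(9.2561) = 4.0, clip(-4.5283) = -2.0, clip(-3.3575) = -2.0
Projection = [4.0, 4.0, -2.0, -2.0]
Squared diffs: [26.9444, 27.6266, 6.3923, 1.8428]
Distance = sqrt(62.8061) = 7.925


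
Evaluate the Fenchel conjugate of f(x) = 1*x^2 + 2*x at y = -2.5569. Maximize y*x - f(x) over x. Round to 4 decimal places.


f*(y) = sup_x {y*x - a*x^2 - b*x} = sup_x {(y-b)*x - a*x^2}
FOC: (y - b) - 2a*x = 0 => x* = (y - b)/(2a)
x* = (-2.5569 - 2)/(2*1) = -2.2785
f*(-2.5569) = (y-b)^2/(4a) = (-2.5569 - 2)^2/(4*1)
= 20.7653/4 = 5.1913


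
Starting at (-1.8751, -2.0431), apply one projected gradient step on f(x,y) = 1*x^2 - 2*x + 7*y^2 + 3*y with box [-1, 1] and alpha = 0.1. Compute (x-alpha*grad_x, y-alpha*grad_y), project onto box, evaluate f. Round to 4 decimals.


Step 1: Compute gradient at (-1.8751, -2.0431).
grad_x = 2*1*-1.8751 - 2 = -5.7502
grad_y = 2*7*-2.0431 + 3 = -25.6034
Step 2: Gradient step.
x_raw = -1.8751 - 0.1*-5.7502 = -1.3001
y_raw = -2.0431 - 0.1*-25.6034 = 0.5172
Step 3: Project onto [-1, 1].
x_proj = clip(-1.3001) = -1.0
y_proj = clip(0.5172) = 0.5172
Step 4: Evaluate f.
f(-1.0, 0.5172) = 6.4245


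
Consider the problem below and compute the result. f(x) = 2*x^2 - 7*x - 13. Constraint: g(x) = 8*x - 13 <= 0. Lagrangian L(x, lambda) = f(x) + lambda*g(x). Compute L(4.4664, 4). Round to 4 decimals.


Step 1: Evaluate f(x).
f(4.4664) = 2*4.4664^2 - 7*4.4664 - 13 = -4.3673
Step 2: Evaluate g(x).
g(4.4664) = 8*4.4664 - 13 = 22.7312
Step 3: Compute Lagrangian.
L = -4.3673 + 4*22.7312 = 86.5575


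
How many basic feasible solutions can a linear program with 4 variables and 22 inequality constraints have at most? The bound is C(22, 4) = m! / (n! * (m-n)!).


Each vertex corresponds to some choice of n active constraints out of m, so the number of vertices is at most C(m, n) = m! / (n!(m-n)!).
m = 22, n = 4
Numerator: 22 * 21 * 20 * 19
Denominator: 4! = 24
C(22, 4) = 7315


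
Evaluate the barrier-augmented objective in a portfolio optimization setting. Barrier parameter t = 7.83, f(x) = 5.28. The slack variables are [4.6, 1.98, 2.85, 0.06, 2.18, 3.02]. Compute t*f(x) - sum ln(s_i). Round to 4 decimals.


Step 1: Compute log-barrier.
ln values: [1.5261, 0.6831, 1.0473, -2.8134, 0.7793, 1.1053]
phi = -(1.5261 + 0.6831 + 1.0473 - 2.8134 + 0.7793 + 1.1053) = -2.3276
Step 2: Compute augmented objective.
t*f(x) = 7.83*5.28 = 41.3424
Total = 41.3424 - 2.3276 = 39.0148


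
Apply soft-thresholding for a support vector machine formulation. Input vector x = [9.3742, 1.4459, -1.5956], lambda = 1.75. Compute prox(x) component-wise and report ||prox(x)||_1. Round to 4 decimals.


Soft-thresholding with lambda = 1.75:
prox(9.3742) = sign(9.3742)*max(|9.3742| - 1.75, 0) = 7.6242
prox(1.4459) = sign(1.4459)*max(|1.4459| - 1.75, 0) = 0.0
prox(-1.5956) = sign(-1.5956)*max(|-1.5956| - 1.75, 0) = 0.0
prox(x) = [7.6242, 0.0, 0.0]
||prox(x)||_1 = 7.6242 + 0.0 + 0.0 = 7.6242


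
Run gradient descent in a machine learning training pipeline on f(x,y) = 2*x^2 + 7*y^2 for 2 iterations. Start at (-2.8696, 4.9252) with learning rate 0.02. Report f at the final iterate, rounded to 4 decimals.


Gradient descent on f(x,y) = 2*x^2 + 7*y^2.
Starting point: (-2.8696, 4.9252), alpha = 0.02
Step 1: grad_x = 2*2*-2.8696 = -11.4784, grad_y = 2*7*4.9252 = 68.9528
  x_1 = -2.8696 - 0.02*-11.4784 = -2.64
  y_1 = 4.9252 - 0.02*68.9528 = 3.5461
Step 2: grad_x = 2*2*-2.64 = -10.5601, grad_y = 2*7*3.5461 = 49.646
  x_2 = -2.64 - 0.02*-10.5601 = -2.4288
  y_2 = 3.5461 - 0.02*49.646 = 2.5532
f(-2.4288, 2.5532) = 2*(-2.4288)^2 + 7*2.5532^2 = 57.4311


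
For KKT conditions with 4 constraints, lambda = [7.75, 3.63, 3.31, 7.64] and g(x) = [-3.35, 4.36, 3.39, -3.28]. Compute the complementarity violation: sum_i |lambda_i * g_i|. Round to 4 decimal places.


KKT complementary slackness check:
lambda_1 * g_1 = 7.75 * -3.35 = -25.9625
lambda_2 * g_2 = 3.63 * 4.36 = 15.8268
lambda_3 * g_3 = 3.31 * 3.39 = 11.2209
lambda_4 * g_4 = 7.64 * -3.28 = -25.0592
Total violation = 25.9625 + 15.8268 + 11.2209 + 25.0592 = 78.0694


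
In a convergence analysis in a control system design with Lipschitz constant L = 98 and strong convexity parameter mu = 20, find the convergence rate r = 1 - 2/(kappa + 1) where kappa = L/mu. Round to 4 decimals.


Step 1: Compute the condition number.
kappa = L/mu = 98/20 = 4.9
Step 2: Compute the convergence rate.
r = 1 - 2/(kappa + 1) = 1 - 2*mu/(L + mu) = (L - mu)/(L + mu) = 78/118 = 0.661


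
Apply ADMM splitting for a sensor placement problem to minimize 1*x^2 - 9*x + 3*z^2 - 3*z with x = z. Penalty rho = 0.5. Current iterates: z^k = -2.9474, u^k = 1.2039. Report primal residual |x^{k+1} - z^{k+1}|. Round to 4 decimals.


ADMM iteration with rho = 0.5, z^k = -2.9474, u^k = 1.2039
Step 1: x-update.
Minimize 1*x^2 - 9*x + (0.5/2)*(x + 2.9474 + 1.2039)^2
FOC: (2*1 + 0.5)*x = 9 + 0.5*(-2.9474 - 1.2039)
x^{k+1} = 2.7697
Step 2: z-update.
Minimize 3*z^2 - 3*z + (0.5/2)*(2.7697 - z + 1.2039)^2
FOC: (2*3 + 0.5)*z = 3 + 0.5*(2.7697 + 1.2039)
z^{k+1} = 0.7672
Step 3: u-update.
u^{k+1} = 1.2039 + 2.7697 - 0.7672 = 3.2064
Step 4: Primal residual = |2.7697 - 0.7672| = 2.0025


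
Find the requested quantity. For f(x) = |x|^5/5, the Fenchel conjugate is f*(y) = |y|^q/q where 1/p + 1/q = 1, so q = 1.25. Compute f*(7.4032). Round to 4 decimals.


The conjugate exponent q satisfies 1/p + 1/q = 1.
p = 5, so q = 5/(5 - 1) = 1.25
|y|^q = 7.4032^1.25 = 12.2117
f*(7.4032) = 12.2117 / 1.25 = 9.7693


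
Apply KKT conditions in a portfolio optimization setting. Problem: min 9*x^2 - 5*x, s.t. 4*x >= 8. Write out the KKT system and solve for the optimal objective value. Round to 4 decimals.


Step 1: Try lambda = 0 (constraint inactive).
x_unc = 5/(2*9) = 0.2778
Check: 4*0.2778 = 1.1112 < 8 -- violated!
Step 2: Constraint must be active: 4*x = 8
x* = 8/4 = 2.0
lambda = (2*9*2.0 - 5)/4 = 7.75
Step 3: Compute optimal value.
f(x*) = 9*2.0^2 - 5*2.0 = 26.0


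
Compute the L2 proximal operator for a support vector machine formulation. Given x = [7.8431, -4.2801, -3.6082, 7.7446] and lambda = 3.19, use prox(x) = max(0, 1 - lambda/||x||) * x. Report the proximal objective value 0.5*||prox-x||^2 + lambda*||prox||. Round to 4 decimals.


Step 1: Compute ||x||.
||x|| = 12.3625
Step 2: Compute scaling factor.
scale = max(0, 1 - 3.19/12.3625) = 0.742
Step 3: prox(x) = [5.8193, -3.1757, -2.6771, 5.7462]
||prox(x)|| = 9.1725
Step 4: Proximal objective.
0.5*||prox-x||^2 = 5.0881
lambda*||prox|| = 29.2603
Total = 34.3483


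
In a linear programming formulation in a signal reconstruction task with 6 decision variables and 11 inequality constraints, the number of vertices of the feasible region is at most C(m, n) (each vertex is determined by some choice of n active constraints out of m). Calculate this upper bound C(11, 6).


Each vertex corresponds to some choice of n active constraints out of m, so the number of vertices is at most C(m, n) = m! / (n!(m-n)!).
m = 11, n = 6
Numerator: 11 * 10 * 9 * 8 * 7 * 6
Denominator: 6! = 720
C(11, 6) = 462


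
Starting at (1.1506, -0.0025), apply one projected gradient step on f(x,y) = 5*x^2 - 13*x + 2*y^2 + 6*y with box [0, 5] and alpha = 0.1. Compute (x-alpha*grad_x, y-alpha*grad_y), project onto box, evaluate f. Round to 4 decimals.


Step 1: Compute gradient at (1.1506, -0.0025).
grad_x = 2*5*1.1506 - 13 = -1.494
grad_y = 2*2*-0.0025 + 6 = 5.99
Step 2: Gradient step.
x_raw = 1.1506 - 0.1*-1.494 = 1.3
y_raw = -0.0025 - 0.1*5.99 = -0.6015
Step 3: Project onto [0, 5].
x_proj = clip(1.3) = 1.3
y_proj = clip(-0.6015) = 0.0
Step 4: Evaluate f.
f(1.3, 0.0) = -8.45


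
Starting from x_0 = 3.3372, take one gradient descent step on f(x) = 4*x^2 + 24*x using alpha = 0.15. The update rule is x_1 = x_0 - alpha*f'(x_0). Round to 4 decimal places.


We compute the gradient at x_0 and apply the update.
f'(x) = 8*x + 24
f'(3.3372) = 8*3.3372 + 24 = 50.6976
x_1 = 3.3372 - 0.15*50.6976 = -4.2674


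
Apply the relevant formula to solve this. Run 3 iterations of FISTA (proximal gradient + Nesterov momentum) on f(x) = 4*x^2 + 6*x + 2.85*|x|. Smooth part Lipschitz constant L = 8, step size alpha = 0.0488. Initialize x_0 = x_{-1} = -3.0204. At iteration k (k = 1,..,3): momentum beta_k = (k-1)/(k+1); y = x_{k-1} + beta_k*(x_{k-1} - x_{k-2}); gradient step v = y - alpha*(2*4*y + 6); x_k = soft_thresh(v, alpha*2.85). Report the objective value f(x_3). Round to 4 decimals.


FISTA on f(x) = 4*x^2 + 6*x + 2.85*|x|
L = 8, alpha = 0.0488
Iteration 1: beta = 0.0, y = -3.0204 + 0.0*(-3.0204 + 3.0204) = -3.0204
  grad(y) = -18.1632, v = y - alpha*grad = -2.134
  prox(v) = soft_thresh(-2.134, 0.1391) = -1.995
Iteration 2: beta = 0.3333, y = -1.995 + 0.3333*(-1.995 + 3.0204) = -1.6531
  grad(y) = -7.2251, v = y - alpha*grad = -1.3006
  prox(v) = soft_thresh(-1.3006, 0.1391) = -1.1615
Iteration 3: beta = 0.5, y = -1.1615 + 0.5*(-1.1615 + 1.995) = -0.7447
  grad(y) = 0.0421, v = y - alpha*grad = -0.7468
  prox(v) = soft_thresh(-0.7468, 0.1391) = -0.6077
f(x_3) = 4*(-0.6077)^2 + 6*(-0.6077) + 2.85*|-0.6077| = -0.437


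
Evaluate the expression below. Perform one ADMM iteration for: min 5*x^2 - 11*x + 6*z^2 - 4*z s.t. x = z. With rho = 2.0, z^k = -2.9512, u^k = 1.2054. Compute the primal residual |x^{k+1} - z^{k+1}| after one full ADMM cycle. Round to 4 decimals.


ADMM iteration with rho = 2.0, z^k = -2.9512, u^k = 1.2054
Step 1: x-update.
Minimize 5*x^2 - 11*x + (2.0/2)*(x + 2.9512 + 1.2054)^2
FOC: (2*5 + 2.0)*x = 11 + 2.0*(-2.9512 - 1.2054)
x^{k+1} = 0.2239
Step 2: z-update.
Minimize 6*z^2 - 4*z + (2.0/2)*(0.2239 - z + 1.2054)^2
FOC: (2*6 + 2.0)*z = 4 + 2.0*(0.2239 + 1.2054)
z^{k+1} = 0.4899
Step 3: u-update.
u^{k+1} = 1.2054 + 0.2239 - 0.4899 = 0.9394
Step 4: Primal residual = |0.2239 - 0.4899| = 0.266


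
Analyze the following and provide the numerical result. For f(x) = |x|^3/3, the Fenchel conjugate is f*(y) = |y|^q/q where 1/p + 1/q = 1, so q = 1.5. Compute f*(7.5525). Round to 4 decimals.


The conjugate exponent q satisfies 1/p + 1/q = 1.
p = 3, so q = 3/(3 - 1) = 1.5
|y|^q = 7.5525^1.5 = 20.7556
f*(7.5525) = 20.7556 / 1.5 = 13.8371


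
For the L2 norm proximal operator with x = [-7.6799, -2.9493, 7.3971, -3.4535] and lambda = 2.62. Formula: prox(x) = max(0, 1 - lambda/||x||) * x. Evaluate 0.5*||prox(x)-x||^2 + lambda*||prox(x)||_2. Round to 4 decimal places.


Step 1: Compute ||x||.
||x|| = 11.5898
Step 2: Compute scaling factor.
scale = max(0, 1 - 2.62/11.5898) = 0.7739
Step 3: prox(x) = [-5.9438, -2.2826, 5.7249, -2.6728]
||prox(x)|| = 8.9698
Step 4: Proximal objective.
0.5*||prox-x||^2 = 3.4322
lambda*||prox|| = 23.5009
Total = 26.933


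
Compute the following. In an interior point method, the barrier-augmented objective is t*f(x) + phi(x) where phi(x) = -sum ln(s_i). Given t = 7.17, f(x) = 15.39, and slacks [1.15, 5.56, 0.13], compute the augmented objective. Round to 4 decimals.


Step 1: Compute log-barrier.
ln values: [0.1398, 1.7156, -2.0402]
phi = -(0.1398 + 1.7156 - 2.0402) = 0.1849
Step 2: Compute augmented objective.
t*f(x) = 7.17*15.39 = 110.3463
Total = 110.3463 + 0.1849 = 110.5312


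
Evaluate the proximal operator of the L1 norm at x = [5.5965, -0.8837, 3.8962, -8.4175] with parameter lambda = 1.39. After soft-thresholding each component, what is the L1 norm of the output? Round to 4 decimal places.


Soft-thresholding with lambda = 1.39:
prox(5.5965) = sign(5.5965)*max(|5.5965| - 1.39, 0) = 4.2065
prox(-0.8837) = sign(-0.8837)*max(|-0.8837| - 1.39, 0) = 0.0
prox(3.8962) = sign(3.8962)*max(|3.8962| - 1.39, 0) = 2.5062
prox(-8.4175) = sign(-8.4175)*max(|-8.4175| - 1.39, 0) = -7.0275
prox(x) = [4.2065, 0.0, 2.5062, -7.0275]
||prox(x)||_1 = 4.2065 + 0.0 + 2.5062 + 7.0275 = 13.7402


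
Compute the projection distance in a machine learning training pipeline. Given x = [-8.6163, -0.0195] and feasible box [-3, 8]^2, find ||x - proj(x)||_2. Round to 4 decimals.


Project each component onto [-3, 8].
clip(-8.6163) = -3.0, clip(-0.0195) = -0.0195
Projection = [-3.0, -0.0195]
Squared diffs: [31.5428, 0.0]
Distance = sqrt(31.5428) = 5.6163


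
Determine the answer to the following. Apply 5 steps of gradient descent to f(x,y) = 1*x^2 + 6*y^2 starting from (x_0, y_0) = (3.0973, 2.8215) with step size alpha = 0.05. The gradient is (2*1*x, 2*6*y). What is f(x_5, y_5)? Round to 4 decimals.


Gradient descent on f(x,y) = 1*x^2 + 6*y^2.
Starting point: (3.0973, 2.8215), alpha = 0.05
Step 1: grad_x = 2*1*3.0973 = 6.1946, grad_y = 2*6*2.8215 = 33.858
  x_1 = 3.0973 - 0.05*6.1946 = 2.7876
  y_1 = 2.8215 - 0.05*33.858 = 1.1286
Step 2: grad_x = 2*1*2.7876 = 5.5751, grad_y = 2*6*1.1286 = 13.5432
  x_2 = 2.7876 - 0.05*5.5751 = 2.5088
  y_2 = 1.1286 - 0.05*13.5432 = 0.4514
Step 3: grad_x = 2*1*2.5088 = 5.0176, grad_y = 2*6*0.4514 = 5.4173
  x_3 = 2.5088 - 0.05*5.0176 = 2.2579
  y_3 = 0.4514 - 0.05*5.4173 = 0.1806
Step 4: grad_x = 2*1*2.2579 = 4.5159, grad_y = 2*6*0.1806 = 2.1669
  x_4 = 2.2579 - 0.05*4.5159 = 2.0321
  y_4 = 0.1806 - 0.05*2.1669 = 0.0722
Step 5: grad_x = 2*1*2.0321 = 4.0643, grad_y = 2*6*0.0722 = 0.8668
  x_5 = 2.0321 - 0.05*4.0643 = 1.8289
  y_5 = 0.0722 - 0.05*0.8668 = 0.0289
f(1.8289, 0.0289) = 1*1.8289^2 + 6*0.0289^2 = 3.35


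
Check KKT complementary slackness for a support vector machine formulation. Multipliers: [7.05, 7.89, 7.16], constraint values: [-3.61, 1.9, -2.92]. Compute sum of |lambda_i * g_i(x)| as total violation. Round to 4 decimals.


KKT complementary slackness check:
lambda_1 * g_1 = 7.05 * -3.61 = -25.4505
lambda_2 * g_2 = 7.89 * 1.9 = 14.991
lambda_3 * g_3 = 7.16 * -2.92 = -20.9072
Total violation = 25.4505 + 14.991 + 20.9072 = 61.3487


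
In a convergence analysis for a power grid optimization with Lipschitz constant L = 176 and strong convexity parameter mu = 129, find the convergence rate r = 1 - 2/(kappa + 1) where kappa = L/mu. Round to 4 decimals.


Step 1: Compute the condition number.
kappa = L/mu = 176/129 = 1.3643
Step 2: Compute the convergence rate.
r = 1 - 2/(kappa + 1) = 1 - 2*mu/(L + mu) = (L - mu)/(L + mu) = 47/305 = 0.1541


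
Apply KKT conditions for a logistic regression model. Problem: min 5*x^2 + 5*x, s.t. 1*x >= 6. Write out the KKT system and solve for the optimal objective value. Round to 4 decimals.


Step 1: Try lambda = 0 (constraint inactive).
x_unc = -5/(2*5) = -0.5
Check: 1*-0.5 = -0.5 < 6 -- violated!
Step 2: Constraint must be active: 1*x = 6
x* = 6/1 = 6.0
lambda = (2*5*6.0 + 5)/1 = 65.0
Step 3: Compute optimal value.
f(x*) = 5*6.0^2 + 5*6.0 = 210.0


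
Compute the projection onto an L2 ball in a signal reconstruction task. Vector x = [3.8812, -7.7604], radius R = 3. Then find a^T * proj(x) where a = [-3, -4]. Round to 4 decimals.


Step 1: Compute ||x|| (intermediates to 6 decimals).
||x|| = sqrt(3.8812^2 + (-7.7604)^2) = 8.676838
Step 2: Project.
Since ||x|| > R, scale = R/||x|| = 3/8.676838 = 0.345748, proj(x) = scale * x
proj(x) = [1.341917, -2.683143]
Step 3: Dot product.
a^T * proj(x) = -3*1.341917 - 4*(-2.683143) = 6.7068


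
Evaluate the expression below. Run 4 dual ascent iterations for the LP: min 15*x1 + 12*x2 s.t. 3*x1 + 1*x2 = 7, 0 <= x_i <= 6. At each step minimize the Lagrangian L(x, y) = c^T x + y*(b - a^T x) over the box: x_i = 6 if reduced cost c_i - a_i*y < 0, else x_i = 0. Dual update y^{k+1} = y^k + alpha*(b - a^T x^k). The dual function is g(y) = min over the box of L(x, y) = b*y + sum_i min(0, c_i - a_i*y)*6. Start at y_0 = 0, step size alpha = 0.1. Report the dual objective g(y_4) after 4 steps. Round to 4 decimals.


Dual ascent for LP: min 15*x1 + 12*x2, 3*x1 + 1*x2 = 7, 0 <= x_i <= 6
Step 1: y^k = 0.0, reduced costs: (15.0, 12.0)
  x^k = (0.0, 0.0), subgradient = b - a^T x = 7.0
  y^{k+1} = 0.0 + 0.1*7.0 = 0.7
Step 2: y^k = 0.7, reduced costs: (12.9, 11.3)
  x^k = (0.0, 0.0), subgradient = b - a^T x = 7.0
  y^{k+1} = 0.7 + 0.1*7.0 = 1.4
Step 3: y^k = 1.4, reduced costs: (10.8, 10.6)
  x^k = (0.0, 0.0), subgradient = b - a^T x = 7.0
  y^{k+1} = 1.4 + 0.1*7.0 = 2.1
Step 4: y^k = 2.1, reduced costs: (8.7, 9.9)
  x^k = (0.0, 0.0), subgradient = b - a^T x = 7.0
  y^{k+1} = 2.1 + 0.1*7.0 = 2.8
Dual objective at y_4 = 2.8: reduced costs (6.6, 9.2), box minimizer x = (0.0, 0.0)
g(y_4) = b*y + (c1 - a1*y)*x1 + (c2 - a2*y)*x2 = 7*2.8 + 6.6*0.0 + 9.2*0.0 = 19.6 + 0.0 + 0.0 = 19.6


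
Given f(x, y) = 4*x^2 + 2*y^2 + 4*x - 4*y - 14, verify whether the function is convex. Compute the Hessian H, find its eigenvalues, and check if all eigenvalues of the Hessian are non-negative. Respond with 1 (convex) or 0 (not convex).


The Hessian of f(x,y) = 4*x^2 + 2*y^2 + 4*x - 4*y - 14 is:
H = [[8, 0], [0, 4]]
Trace = 8 + 4 = 12
Determinant = 8*4 - (0)^2 = 32
Discriminant = (12)^2 - 4*32 = 16.0
Eigenvalues: lambda_1 = 4.0, lambda_2 = 8.0
The function is convex.

1


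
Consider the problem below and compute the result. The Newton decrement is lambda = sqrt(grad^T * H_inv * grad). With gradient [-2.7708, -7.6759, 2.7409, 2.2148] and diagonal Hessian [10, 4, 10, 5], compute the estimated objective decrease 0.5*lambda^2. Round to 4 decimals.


Step 1: H is diagonal, so H^(-1) * g = [-0.2771, -1.919, 0.2741, 0.443].
Step 2: g^T H^(-1) g = sum_i g_i^2 / H_ii
  = (-2.7708)^2/10 + (-7.6759)^2/4 + (2.7409)^2/10 + (2.2148)^2/5
  = 0.7677 + 14.7299 + 0.7513 + 0.9811 = 17.2299
Step 3: Objective decrease = 0.5 * g^T H^(-1) g = 8.615


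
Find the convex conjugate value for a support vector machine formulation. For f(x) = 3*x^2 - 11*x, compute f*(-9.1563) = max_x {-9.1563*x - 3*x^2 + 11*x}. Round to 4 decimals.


f*(y) = sup_x {y*x - a*x^2 - b*x} = sup_x {(y-b)*x - a*x^2}
FOC: (y - b) - 2a*x = 0 => x* = (y - b)/(2a)
x* = (-9.1563 + 11)/(2*3) = 0.3073
f*(-9.1563) = (y-b)^2/(4a) = (-9.1563 + 11)^2/(4*3)
= 3.3992/12 = 0.2833


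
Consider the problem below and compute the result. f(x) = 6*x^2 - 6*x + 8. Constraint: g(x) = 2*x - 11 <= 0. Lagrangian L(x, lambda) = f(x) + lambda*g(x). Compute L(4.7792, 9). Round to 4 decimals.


Step 1: Evaluate f(x).
f(4.7792) = 6*4.7792^2 - 6*4.7792 + 8 = 116.3693
Step 2: Evaluate g(x).
g(4.7792) = 2*4.7792 - 11 = -1.4416
Step 3: Compute Lagrangian.
L = 116.3693 + 9*-1.4416 = 103.3949


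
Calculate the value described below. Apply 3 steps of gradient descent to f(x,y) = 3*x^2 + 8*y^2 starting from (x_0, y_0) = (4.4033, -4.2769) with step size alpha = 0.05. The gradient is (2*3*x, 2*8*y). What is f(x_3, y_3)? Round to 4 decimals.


Gradient descent on f(x,y) = 3*x^2 + 8*y^2.
Starting point: (4.4033, -4.2769), alpha = 0.05
Step 1: grad_x = 2*3*4.4033 = 26.4198, grad_y = 2*8*-4.2769 = -68.4304
  x_1 = 4.4033 - 0.05*26.4198 = 3.0823
  y_1 = -4.2769 - 0.05*-68.4304 = -0.8554
Step 2: grad_x = 2*3*3.0823 = 18.4939, grad_y = 2*8*-0.8554 = -13.6861
  x_2 = 3.0823 - 0.05*18.4939 = 2.1576
  y_2 = -0.8554 - 0.05*-13.6861 = -0.1711
Step 3: grad_x = 2*3*2.1576 = 12.9457, grad_y = 2*8*-0.1711 = -2.7372
  x_3 = 2.1576 - 0.05*12.9457 = 1.5103
  y_3 = -0.1711 - 0.05*-2.7372 = -0.0342
f(1.5103, -0.0342) = 3*1.5103^2 + 8*(-0.0342)^2 = 6.8527


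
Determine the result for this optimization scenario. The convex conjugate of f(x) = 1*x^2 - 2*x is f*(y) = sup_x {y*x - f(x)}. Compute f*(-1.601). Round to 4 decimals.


f*(y) = sup_x {y*x - a*x^2 - b*x} = sup_x {(y-b)*x - a*x^2}
FOC: (y - b) - 2a*x = 0 => x* = (y - b)/(2a)
x* = (-1.601 + 2)/(2*1) = 0.1995
f*(-1.601) = (y-b)^2/(4a) = (-1.601 + 2)^2/(4*1)
= 0.1592/4 = 0.0398


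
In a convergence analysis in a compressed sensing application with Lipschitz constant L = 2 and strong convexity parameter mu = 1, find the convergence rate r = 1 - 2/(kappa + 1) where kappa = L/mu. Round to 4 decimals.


Step 1: Compute the condition number.
kappa = L/mu = 2/1 = 2.0
Step 2: Compute the convergence rate.
r = 1 - 2/(kappa + 1) = 1 - 2*mu/(L + mu) = (L - mu)/(L + mu) = 1/3 = 0.3333


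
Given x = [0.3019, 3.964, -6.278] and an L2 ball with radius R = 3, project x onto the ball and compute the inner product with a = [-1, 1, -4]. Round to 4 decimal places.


Step 1: Compute ||x|| (intermediates to 6 decimals).
||x|| = sqrt(0.3019^2 + 3.964^2 + (-6.278)^2) = 7.430863
Step 2: Project.
Since ||x|| > R, scale = R/||x|| = 3/7.430863 = 0.403722, proj(x) = scale * x
proj(x) = [0.121884, 1.600354, -2.534567]
Step 3: Dot product.
a^T * proj(x) = -1*0.121884 + 1*1.600354 - 4*(-2.534567) = 11.6167


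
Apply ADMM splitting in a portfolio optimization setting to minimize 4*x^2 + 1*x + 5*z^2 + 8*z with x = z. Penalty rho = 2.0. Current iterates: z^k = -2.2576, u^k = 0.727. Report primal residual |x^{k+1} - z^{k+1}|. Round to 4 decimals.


ADMM iteration with rho = 2.0, z^k = -2.2576, u^k = 0.727
Step 1: x-update.
Minimize 4*x^2 + 1*x + (2.0/2)*(x + 2.2576 + 0.727)^2
FOC: (2*4 + 2.0)*x = -1 + 2.0*(-2.2576 - 0.727)
x^{k+1} = -0.6969
Step 2: z-update.
Minimize 5*z^2 + 8*z + (2.0/2)*(-0.6969 - z + 0.727)^2
FOC: (2*5 + 2.0)*z = -8 + 2.0*(-0.6969 + 0.727)
z^{k+1} = -0.6617
Step 3: u-update.
u^{k+1} = 0.727 - 0.6969 + 0.6617 = 0.6917
Step 4: Primal residual = |-0.6969 + 0.6617| = 0.0353


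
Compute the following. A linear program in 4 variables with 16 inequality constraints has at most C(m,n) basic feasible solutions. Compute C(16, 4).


Each vertex corresponds to some choice of n active constraints out of m, so the number of vertices is at most C(m, n) = m! / (n!(m-n)!).
m = 16, n = 4
Numerator: 16 * 15 * 14 * 13
Denominator: 4! = 24
C(16, 4) = 1820


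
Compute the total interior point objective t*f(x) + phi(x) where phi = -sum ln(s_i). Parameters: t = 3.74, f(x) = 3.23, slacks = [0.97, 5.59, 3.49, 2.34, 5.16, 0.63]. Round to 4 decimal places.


Step 1: Compute log-barrier.
ln values: [-0.0305, 1.721, 1.2499, 0.8502, 1.6409, -0.462]
phi = -(-0.0305 + 1.721 + 1.2499 + 0.8502 + 1.6409 - 0.462) = -4.9695
Step 2: Compute augmented objective.
t*f(x) = 3.74*3.23 = 12.0802
Total = 12.0802 - 4.9695 = 7.1107


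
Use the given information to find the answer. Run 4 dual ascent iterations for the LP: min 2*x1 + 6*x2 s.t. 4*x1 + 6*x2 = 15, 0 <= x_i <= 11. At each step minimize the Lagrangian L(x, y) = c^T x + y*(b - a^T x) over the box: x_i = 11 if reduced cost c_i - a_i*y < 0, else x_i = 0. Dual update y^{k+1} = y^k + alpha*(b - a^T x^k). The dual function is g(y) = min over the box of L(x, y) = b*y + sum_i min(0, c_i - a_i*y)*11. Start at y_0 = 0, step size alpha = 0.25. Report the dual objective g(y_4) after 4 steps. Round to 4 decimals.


Dual ascent for LP: min 2*x1 + 6*x2, 4*x1 + 6*x2 = 15, 0 <= x_i <= 11
Step 1: y^k = 0.0, reduced costs: (2.0, 6.0)
  x^k = (0.0, 0.0), subgradient = b - a^T x = 15.0
  y^{k+1} = 0.0 + 0.25*15.0 = 3.75
Step 2: y^k = 3.75, reduced costs: (-13.0, -16.5)
  x^k = (11.0, 11.0), subgradient = b - a^T x = -95.0
  y^{k+1} = 3.75 + 0.25*-95.0 = -20.0
Step 3: y^k = -20.0, reduced costs: (82.0, 126.0)
  x^k = (0.0, 0.0), subgradient = b - a^T x = 15.0
  y^{k+1} = -20.0 + 0.25*15.0 = -16.25
Step 4: y^k = -16.25, reduced costs: (67.0, 103.5)
  x^k = (0.0, 0.0), subgradient = b - a^T x = 15.0
  y^{k+1} = -16.25 + 0.25*15.0 = -12.5
Dual objective at y_4 = -12.5: reduced costs (52.0, 81.0), box minimizer x = (0.0, 0.0)
g(y_4) = b*y + (c1 - a1*y)*x1 + (c2 - a2*y)*x2 = 15*(-12.5) + 52.0*0.0 + 81.0*0.0 = -187.5 + 0.0 + 0.0 = -187.5


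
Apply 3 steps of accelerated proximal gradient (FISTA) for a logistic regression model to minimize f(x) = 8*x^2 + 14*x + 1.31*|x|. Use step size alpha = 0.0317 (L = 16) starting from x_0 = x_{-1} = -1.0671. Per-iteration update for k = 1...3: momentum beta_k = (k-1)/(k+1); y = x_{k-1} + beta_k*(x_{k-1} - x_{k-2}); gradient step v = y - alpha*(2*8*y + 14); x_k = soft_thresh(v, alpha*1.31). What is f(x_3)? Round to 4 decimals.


FISTA on f(x) = 8*x^2 + 14*x + 1.31*|x|
L = 16, alpha = 0.0317
Iteration 1: beta = 0.0, y = -1.0671 + 0.0*(-1.0671 + 1.0671) = -1.0671
  grad(y) = -3.0736, v = y - alpha*grad = -0.9697
  prox(v) = soft_thresh(-0.9697, 0.0415) = -0.9281
Iteration 2: beta = 0.3333, y = -0.9281 + 0.3333*(-0.9281 + 1.0671) = -0.8818
  grad(y) = -0.1091, v = y - alpha*grad = -0.8784
  prox(v) = soft_thresh(-0.8784, 0.0415) = -0.8368
Iteration 3: beta = 0.5, y = -0.8368 + 0.5*(-0.8368 + 0.9281) = -0.7912
  grad(y) = 1.3411, v = y - alpha*grad = -0.8337
  prox(v) = soft_thresh(-0.8337, 0.0415) = -0.7922
f(x_3) = 8*(-0.7922)^2 + 14*(-0.7922) + 1.31*|-0.7922| = -5.0324


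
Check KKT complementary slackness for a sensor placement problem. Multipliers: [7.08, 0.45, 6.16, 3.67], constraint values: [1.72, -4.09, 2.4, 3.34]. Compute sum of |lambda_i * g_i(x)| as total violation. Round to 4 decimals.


KKT complementary slackness check:
lambda_1 * g_1 = 7.08 * 1.72 = 12.1776
lambda_2 * g_2 = 0.45 * -4.09 = -1.8405
lambda_3 * g_3 = 6.16 * 2.4 = 14.784
lambda_4 * g_4 = 3.67 * 3.34 = 12.2578
Total violation = 12.1776 + 1.8405 + 14.784 + 12.2578 = 41.0599


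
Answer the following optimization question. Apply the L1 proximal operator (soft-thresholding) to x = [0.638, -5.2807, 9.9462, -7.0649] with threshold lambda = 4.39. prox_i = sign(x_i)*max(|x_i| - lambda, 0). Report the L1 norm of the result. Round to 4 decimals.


Soft-thresholding with lambda = 4.39:
prox(0.638) = sign(0.638)*max(|0.638| - 4.39, 0) = 0.0
prox(-5.2807) = sign(-5.2807)*max(|-5.2807| - 4.39, 0) = -0.8907
prox(9.9462) = sign(9.9462)*max(|9.9462| - 4.39, 0) = 5.5562
prox(-7.0649) = sign(-7.0649)*max(|-7.0649| - 4.39, 0) = -2.6749
prox(x) = [0.0, -0.8907, 5.5562, -2.6749]
||prox(x)||_1 = 0.0 + 0.8907 + 5.5562 + 2.6749 = 9.1218


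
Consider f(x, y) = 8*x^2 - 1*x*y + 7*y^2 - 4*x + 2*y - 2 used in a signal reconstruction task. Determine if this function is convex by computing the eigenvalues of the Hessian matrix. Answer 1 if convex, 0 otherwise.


The Hessian of f(x,y) = 8*x^2 - 1*x*y + 7*y^2 - 4*x + 2*y - 2 is:
H = [[16, -1], [-1, 14]]
Trace = 16 + 14 = 30
Determinant = 16*14 - (-1)^2 = 223
Discriminant = (30)^2 - 4*223 = 8.0
Eigenvalues: lambda_1 = 13.5858, lambda_2 = 16.4142
The function is convex.

1


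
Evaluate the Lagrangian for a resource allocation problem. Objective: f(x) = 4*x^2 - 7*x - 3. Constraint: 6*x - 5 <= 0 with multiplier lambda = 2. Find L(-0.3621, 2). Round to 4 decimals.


Step 1: Evaluate f(x).
f(-0.3621) = 4*(-0.3621)^2 - 7*(-0.3621) - 3 = 0.0592
Step 2: Evaluate g(x).
g(-0.3621) = 6*-0.3621 - 5 = -7.1726
Step 3: Compute Lagrangian.
L = 0.0592 + 2*-7.1726 = -14.286


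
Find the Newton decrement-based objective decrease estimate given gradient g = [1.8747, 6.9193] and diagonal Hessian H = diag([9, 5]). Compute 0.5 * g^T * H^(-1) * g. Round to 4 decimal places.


Step 1: H is diagonal, so H^(-1) * g = [0.2083, 1.3839].
Step 2: g^T H^(-1) g = sum_i g_i^2 / H_ii
  = (1.8747)^2/9 + (6.9193)^2/5
  = 0.3905 + 9.5753 = 9.9658
Step 3: Objective decrease = 0.5 * g^T H^(-1) g = 4.9829


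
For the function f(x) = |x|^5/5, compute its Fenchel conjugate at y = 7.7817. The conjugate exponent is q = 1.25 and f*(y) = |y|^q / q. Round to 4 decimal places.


The conjugate exponent q satisfies 1/p + 1/q = 1.
p = 5, so q = 5/(5 - 1) = 1.25
|y|^q = 7.7817^1.25 = 12.997
f*(7.7817) = 12.997 / 1.25 = 10.3976


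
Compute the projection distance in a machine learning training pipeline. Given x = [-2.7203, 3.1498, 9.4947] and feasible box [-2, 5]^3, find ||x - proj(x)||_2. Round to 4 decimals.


Project each component onto [-2, 5].
clip(-2.7203) = -2.0, clip(3.1498) = 3.1498, clip(9.4947) = 5.0
Projection = [-2.0, 3.1498, 5.0]
Squared diffs: [0.5188, 0.0, 20.2023]
Distance = sqrt(20.7211) = 4.5521


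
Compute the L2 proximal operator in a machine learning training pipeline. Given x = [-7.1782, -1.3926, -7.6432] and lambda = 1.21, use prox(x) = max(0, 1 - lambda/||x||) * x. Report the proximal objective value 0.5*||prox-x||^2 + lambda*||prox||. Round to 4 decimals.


Step 1: Compute ||x||.
||x|| = 10.5775
Step 2: Compute scaling factor.
scale = max(0, 1 - 1.21/10.5775) = 0.8856
Step 3: prox(x) = [-6.3571, -1.2333, -6.7689]
||prox(x)|| = 9.3675
Step 4: Proximal objective.
0.5*||prox-x||^2 = 0.7321
lambda*||prox|| = 11.3347
Total = 12.0668
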